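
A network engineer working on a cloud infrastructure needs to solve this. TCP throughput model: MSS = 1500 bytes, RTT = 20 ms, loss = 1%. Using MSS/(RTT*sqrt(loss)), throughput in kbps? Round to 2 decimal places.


Given: MSS = 1500 bytes, RTT = 20 ms, loss = 1%
RTT in seconds = 20 / 1000 = 0.02
Loss rate = 1% = 0.01
sqrt(loss) = sqrt(0.01) = 0.1
Throughput (bytes/s) = 1500 / (0.02 * 0.1) = 750000.0000
Throughput (kbps) = 750000.0000 * 8 / 1000 = 6000.000000 -> 6000.00 kbps (2 dp)

6000.00


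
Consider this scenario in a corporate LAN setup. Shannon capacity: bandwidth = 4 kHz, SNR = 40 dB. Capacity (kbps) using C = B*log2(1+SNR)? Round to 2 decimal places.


Given: B = 4 kHz, SNR = 40 dB
SNR linear = 10^(40/10) = 10000
1 + SNR = 10001
log2(10001) = 13.2878566418
C = 4 * 1000 * 13.2878566418 = 53151.4266 bps
C = 53.151427 kbps -> 53.15 kbps (2 dp)

53.15


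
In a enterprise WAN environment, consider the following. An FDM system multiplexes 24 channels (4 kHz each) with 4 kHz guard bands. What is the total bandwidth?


Given: 24 channels, 4 kHz each, guard = 4 kHz
Channel bandwidth = 24 * 4 = 96 kHz
Guard bands = 23 gaps * 4 kHz = 92 kHz
Total = 96 + 92 = 188 kHz

188


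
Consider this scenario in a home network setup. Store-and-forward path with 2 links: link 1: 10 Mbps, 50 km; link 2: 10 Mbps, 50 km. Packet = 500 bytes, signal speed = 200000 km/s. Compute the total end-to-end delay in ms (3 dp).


Packet = 500 bytes = 4000 bits. Store-and-forward: sum (t_trans + t_prop) per link.
Link 1: t_trans = 4000/(10*10^6) s = 0.4000 ms; t_prop = 50/200000 s = 0.2500 ms; subtotal = 0.6500 ms
Link 2: t_trans = 4000/(10*10^6) s = 0.4000 ms; t_prop = 50/200000 s = 0.2500 ms; subtotal = 0.6500 ms
End-to-end = 0.6500 + 0.6500 = 1.3000 ms -> 1.300 ms (3 dp)

1.300


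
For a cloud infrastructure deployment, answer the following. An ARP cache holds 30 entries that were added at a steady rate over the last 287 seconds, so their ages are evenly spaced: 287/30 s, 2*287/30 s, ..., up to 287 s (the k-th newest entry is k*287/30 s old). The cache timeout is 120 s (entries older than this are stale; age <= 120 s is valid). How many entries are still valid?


Ages are k * 287/30 s for k = 1..30 (spacing = 9.5667 s).
Entry k is valid iff k * 287/30 <= 120 iff k <= 30 * 120 / 287 = 12.5436
n_valid = floor(12.5436) = 12
(n_stale = 30 - 12 = 18)

12


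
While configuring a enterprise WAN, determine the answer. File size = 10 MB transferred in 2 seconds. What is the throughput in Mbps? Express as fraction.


Given: file = 10 MB, time = 2 s
File in Mb = 10 * 8 = 80 Mb
Throughput = 80 / 2 Mbps
Throughput = 40 Mbps

40


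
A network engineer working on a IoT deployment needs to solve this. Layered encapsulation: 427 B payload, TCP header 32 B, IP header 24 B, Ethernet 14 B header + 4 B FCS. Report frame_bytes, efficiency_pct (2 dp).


TCP segment = 427 + 32 = 459 B
IP packet = 459 + 24 = 483 B
Ethernet frame = 483 + 14 + 4 = 501 B
Efficiency = app / frame = 427 / 501 = 0.852295 = 85.2295% -> 85.23% (2 dp)

501, 85.23


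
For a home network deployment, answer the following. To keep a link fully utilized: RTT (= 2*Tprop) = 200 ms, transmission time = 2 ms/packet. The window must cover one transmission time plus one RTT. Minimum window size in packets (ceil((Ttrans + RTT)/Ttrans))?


Given: Ttrans = 2 ms, RTT = 200 ms (= 2 * Tprop, Tprop = 100 ms)
Time until first ACK returns = Ttrans + RTT = 2 + 200 = 202 ms
Need W * Ttrans >= Ttrans + RTT  ->  W >= (Ttrans + RTT) / Ttrans
(Ttrans + RTT) / Ttrans = 202 / 2 = 101
W_min = ceil(101) = 101

101


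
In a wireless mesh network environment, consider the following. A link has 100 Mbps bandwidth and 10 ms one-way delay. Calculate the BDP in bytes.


Given: bandwidth = 100 Mbps, delay = 10 ms
BDP in bits = 100 * 10^6 * 10 / 1000
BDP in bits = 1000000
BDP in bytes = 1000000 / 8 = 125000

125000


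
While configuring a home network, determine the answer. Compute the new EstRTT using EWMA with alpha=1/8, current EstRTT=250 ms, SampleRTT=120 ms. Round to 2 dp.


Given: EstRTT = 250 ms, SampleRTT = 120 ms, alpha = 1/8
New EstRTT = (1 - alpha) * EstRTT + alpha * SampleRTT
(7/8) * 250 = 218.75
(1/8) * 120 = 15
New EstRTT = 218.75 + 15 = 233.75 ms -> 233.75 ms (2 dp)

233.75


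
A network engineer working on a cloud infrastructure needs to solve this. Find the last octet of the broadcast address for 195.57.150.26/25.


Given: IP = 195.57.150.26, prefix = /25
Host bits = 32 - 25 = 7
Network last octet = 26 AND mask = 0
Host part size = 2^7 - 1 = 127
Broadcast last octet = 0 OR 127 = 127

127


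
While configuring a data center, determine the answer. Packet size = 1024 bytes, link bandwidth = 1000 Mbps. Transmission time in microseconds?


Given: packet = 1024 bytes, bandwidth = 1000 Mbps
Packet in bits = 1024 * 8 = 8192 bits
Bandwidth = 1000 * 10^6 = 1000000000 bps
Time = 8192 / 1000000000 seconds
Time in us = 8192 * 10^6 / 1000000000 = 8.192

8.192


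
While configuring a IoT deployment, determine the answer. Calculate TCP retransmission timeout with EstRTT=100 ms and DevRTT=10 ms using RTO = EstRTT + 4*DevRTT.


Given: EstRTT = 100 ms, DevRTT = 10 ms
Timeout = EstRTT + 4 * DevRTT
4 * DevRTT = 4 * 10 = 40
Timeout = 100 + 40 = 140 ms

140


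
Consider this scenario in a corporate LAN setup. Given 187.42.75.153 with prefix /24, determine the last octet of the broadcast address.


Given: IP = 187.42.75.153, prefix = /24
Host bits = 32 - 24 = 8
Network last octet = 153 AND mask = 0
Host part size = 2^8 - 1 = 255
Broadcast last octet = 0 OR 255 = 255

255


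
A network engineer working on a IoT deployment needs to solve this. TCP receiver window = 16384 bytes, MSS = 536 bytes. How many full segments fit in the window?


Given: RWND = 16384 bytes, MSS = 536 bytes
Full segments = floor(RWND / MSS)
Full segments = floor(16384 / 536)
Full segments = floor(30.5672) = 30

30


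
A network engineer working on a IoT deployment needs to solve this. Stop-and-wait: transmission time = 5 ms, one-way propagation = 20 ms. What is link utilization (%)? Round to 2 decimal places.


Given: Ttrans = 5 ms, Tprop = 20 ms
RTT = 2 * Tprop = 2 * 20 = 40 ms
U = Ttrans / (Ttrans + RTT)
U = 5 / (5 + 40)
U = 5 / 45 = 0.111111
U% = 11.11%

11.11


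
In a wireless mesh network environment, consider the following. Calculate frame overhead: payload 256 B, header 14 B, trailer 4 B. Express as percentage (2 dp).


Given: payload = 256 B, header = 14 B, trailer = 4 B
Overhead bytes = header + trailer = 14 + 4 = 18
Total frame = payload + overhead = 256 + 18 = 274
Overhead % = 18 / 274 * 100 = 6.5693% -> 6.57% (2 dp)

6.57


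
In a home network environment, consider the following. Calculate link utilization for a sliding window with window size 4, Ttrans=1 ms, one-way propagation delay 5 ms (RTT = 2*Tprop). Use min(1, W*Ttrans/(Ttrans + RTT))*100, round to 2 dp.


Given: W = 4, Ttrans = 1 ms, RTT = 10 ms (= 2 * Tprop, Tprop = 5 ms)
Cycle time = Ttrans + RTT = 1 + 10 = 11 ms (first packet sent until its ACK returns)
W * Ttrans = 4 * 1 = 4 ms of sending per cycle
W * Ttrans / (Ttrans + RTT) = 4 / 11 = 0.363636
U = min(1, 0.363636) = 0.363636
U% = 36.36%

36.36


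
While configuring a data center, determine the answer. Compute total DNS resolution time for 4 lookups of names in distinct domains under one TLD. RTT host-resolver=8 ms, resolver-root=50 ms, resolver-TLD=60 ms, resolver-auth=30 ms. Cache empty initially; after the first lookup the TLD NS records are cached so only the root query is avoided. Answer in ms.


Lookup 1 (cold cache): local + root + TLD + auth = 8 + 50 + 60 + 30 = 148 ms
Lookups 2..4 (TLD NS cached -> skip root; new domain -> still ask TLD and auth): local + TLD + auth = 8 + 60 + 30 = 98 ms each
Remaining 3 lookups: 3 * 98 = 294 ms
Total = 148 + 294 = 442 ms

442


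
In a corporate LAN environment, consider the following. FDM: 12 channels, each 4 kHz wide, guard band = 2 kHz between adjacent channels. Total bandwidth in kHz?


Given: 12 channels, 4 kHz each, guard = 2 kHz
Channel bandwidth = 12 * 4 = 48 kHz
Guard bands = 11 gaps * 2 kHz = 22 kHz
Total = 48 + 22 = 70 kHz

70


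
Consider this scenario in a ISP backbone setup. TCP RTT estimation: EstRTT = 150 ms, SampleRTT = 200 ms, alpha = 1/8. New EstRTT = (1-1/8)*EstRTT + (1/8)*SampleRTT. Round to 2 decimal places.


Given: EstRTT = 150 ms, SampleRTT = 200 ms, alpha = 1/8
New EstRTT = (1 - alpha) * EstRTT + alpha * SampleRTT
(7/8) * 150 = 131.25
(1/8) * 200 = 25
New EstRTT = 131.25 + 25 = 156.25 ms -> 156.25 ms (2 dp)

156.25


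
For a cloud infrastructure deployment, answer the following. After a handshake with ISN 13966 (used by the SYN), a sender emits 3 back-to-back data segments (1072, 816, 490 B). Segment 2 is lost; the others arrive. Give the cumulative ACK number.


SYN uses sequence number 13966; first data byte = ISN + 1 = 13967.
Segment 1: SEQ = 13967, len = 1072 B, covers [13967, 15038]
Segment 2: SEQ = 15039, len = 816 B, covers [15039, 15854] [LOST]
Segment 3: SEQ = 15855, len = 490 B, covers [15855, 16344]
In-order data received: bytes [13967, 15038] (segments 1..1).
Segment 2 missing -> gap begins at byte 15039; later segments buffered out of order.
Cumulative ACK = next expected in-order byte = 13967 + 1072 = 15039

15039


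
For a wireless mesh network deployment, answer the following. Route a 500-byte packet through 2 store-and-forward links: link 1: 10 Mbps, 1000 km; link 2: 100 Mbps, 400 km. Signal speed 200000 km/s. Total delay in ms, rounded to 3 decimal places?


Packet = 500 bytes = 4000 bits. Store-and-forward: sum (t_trans + t_prop) per link.
Link 1: t_trans = 4000/(10*10^6) s = 0.4000 ms; t_prop = 1000/200000 s = 5.0000 ms; subtotal = 5.4000 ms
Link 2: t_trans = 4000/(100*10^6) s = 0.0400 ms; t_prop = 400/200000 s = 2.0000 ms; subtotal = 2.0400 ms
End-to-end = 5.4000 + 2.0400 = 7.4400 ms -> 7.440 ms (3 dp)

7.440


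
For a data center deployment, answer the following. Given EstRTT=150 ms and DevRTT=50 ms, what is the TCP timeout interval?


Given: EstRTT = 150 ms, DevRTT = 50 ms
Timeout = EstRTT + 4 * DevRTT
4 * DevRTT = 4 * 50 = 200
Timeout = 150 + 200 = 350 ms

350


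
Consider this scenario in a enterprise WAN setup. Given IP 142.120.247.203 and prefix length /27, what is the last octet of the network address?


Given: IP = 142.120.247.203, prefix = /27
Subnet mask = 255.255.255.224
Last octet of IP: 203
Last octet of mask: 224
Network last octet = 203 AND 224 = 192

192


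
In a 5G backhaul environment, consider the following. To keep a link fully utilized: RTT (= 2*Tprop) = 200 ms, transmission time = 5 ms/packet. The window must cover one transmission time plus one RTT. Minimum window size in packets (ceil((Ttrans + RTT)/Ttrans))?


Given: Ttrans = 5 ms, RTT = 200 ms (= 2 * Tprop, Tprop = 100 ms)
Time until first ACK returns = Ttrans + RTT = 5 + 200 = 205 ms
Need W * Ttrans >= Ttrans + RTT  ->  W >= (Ttrans + RTT) / Ttrans
(Ttrans + RTT) / Ttrans = 205 / 5 = 41
W_min = ceil(41) = 41

41


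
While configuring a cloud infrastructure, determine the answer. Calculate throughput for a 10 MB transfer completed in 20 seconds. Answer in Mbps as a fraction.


Given: file = 10 MB, time = 20 s
File in Mb = 10 * 8 = 80 Mb
Throughput = 80 / 20 Mbps
Throughput = 4 Mbps

4


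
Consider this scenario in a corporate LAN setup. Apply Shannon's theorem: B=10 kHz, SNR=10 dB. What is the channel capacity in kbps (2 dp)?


Given: B = 10 kHz, SNR = 10 dB
SNR linear = 10^(10/10) = 10
1 + SNR = 11
log2(11) = 3.4594316186
C = 10 * 1000 * 3.4594316186 = 34594.3162 bps
C = 34.594316 kbps -> 34.59 kbps (2 dp)

34.59


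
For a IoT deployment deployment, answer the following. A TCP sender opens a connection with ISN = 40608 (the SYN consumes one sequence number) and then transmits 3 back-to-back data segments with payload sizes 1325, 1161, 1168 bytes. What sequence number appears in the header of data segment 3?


The SYN occupies sequence number ISN = 40608, so the first data byte is ISN + 1 = 40609.
SEQ of data segment i = (ISN + 1) + sum of payload sizes of segments 1..i-1.
Segment 1: SEQ = 40609, payload = 1325 bytes
Segment 2: SEQ = 41934, payload = 1161 bytes
Segment 3: SEQ = 43095, payload = 1168 bytes
SEQ of segment 3 = 40609 + 1325 + 1161 = 43095

43095


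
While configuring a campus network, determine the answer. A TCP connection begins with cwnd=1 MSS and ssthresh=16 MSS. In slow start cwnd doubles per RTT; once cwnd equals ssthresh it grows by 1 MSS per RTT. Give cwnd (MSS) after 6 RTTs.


RTT 0: cwnd = 1 MSS (initial)
RTT 1: cwnd = 2 MSS (slow start, doubled)
RTT 2: cwnd = 4 MSS (slow start, doubled)
RTT 3: cwnd = 8 MSS (slow start, doubled)
RTT 4: cwnd = 16 MSS (slow start, doubled)
RTT 5: cwnd = 17 MSS (congestion avoidance, +1)
RTT 6: cwnd = 18 MSS (congestion avoidance, +1)

18


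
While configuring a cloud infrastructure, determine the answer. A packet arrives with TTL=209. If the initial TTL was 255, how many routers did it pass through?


Given: initial TTL = 255, received TTL = 209
Hops = initial TTL - received TTL
Hops = 255 - 209 = 46

46


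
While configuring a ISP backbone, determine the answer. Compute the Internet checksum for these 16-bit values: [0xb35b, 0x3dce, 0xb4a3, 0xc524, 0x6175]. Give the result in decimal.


Given words: [0xb35b, 0x3dce, 0xb4a3, 0xc524, 0x6175]
Step 1: Sum all words
Raw sum = 45915 + 15822 + 46243 + 50468 + 24949 = 183397
Step 2: Fold carry: (52325 + 2) = 52327
One's complement = ~52327 & 0xFFFF = 13208

13208


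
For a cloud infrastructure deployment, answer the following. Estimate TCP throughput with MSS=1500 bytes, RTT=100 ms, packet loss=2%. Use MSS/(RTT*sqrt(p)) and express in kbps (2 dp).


Given: MSS = 1500 bytes, RTT = 100 ms, loss = 2%
RTT in seconds = 100 / 1000 = 0.1
Loss rate = 2% = 0.02
sqrt(loss) = sqrt(0.02) = 0.141421356237
Throughput (bytes/s) = 1500 / (0.1 * 0.141421356237) = 106066.0172
Throughput (kbps) = 106066.0172 * 8 / 1000 = 848.528137 -> 848.53 kbps (2 dp)

848.53


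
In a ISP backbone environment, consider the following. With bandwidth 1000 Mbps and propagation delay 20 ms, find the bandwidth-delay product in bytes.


Given: bandwidth = 1000 Mbps, delay = 20 ms
BDP in bits = 1000 * 10^6 * 20 / 1000
BDP in bits = 20000000
BDP in bytes = 20000000 / 8 = 2500000

2500000


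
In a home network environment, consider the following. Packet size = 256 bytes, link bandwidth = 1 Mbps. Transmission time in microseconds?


Given: packet = 256 bytes, bandwidth = 1 Mbps
Packet in bits = 256 * 8 = 2048 bits
Bandwidth = 1 * 10^6 = 1000000 bps
Time = 2048 / 1000000 seconds
Time in us = 2048 * 10^6 / 1000000 = 2048

2048


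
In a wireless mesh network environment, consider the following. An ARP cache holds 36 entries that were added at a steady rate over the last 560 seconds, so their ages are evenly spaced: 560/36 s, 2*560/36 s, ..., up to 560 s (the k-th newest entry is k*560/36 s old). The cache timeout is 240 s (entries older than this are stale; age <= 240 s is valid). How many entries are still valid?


Ages are k * 560/36 s for k = 1..36 (spacing = 15.5556 s).
Entry k is valid iff k * 560/36 <= 240 iff k <= 36 * 240 / 560 = 15.4286
n_valid = floor(15.4286) = 15
(n_stale = 36 - 15 = 21)

15


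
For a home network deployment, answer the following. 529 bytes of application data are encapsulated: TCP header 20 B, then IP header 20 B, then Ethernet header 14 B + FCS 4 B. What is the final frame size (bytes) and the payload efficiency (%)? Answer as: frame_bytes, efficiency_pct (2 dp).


TCP segment = 529 + 20 = 549 B
IP packet = 549 + 20 = 569 B
Ethernet frame = 569 + 14 + 4 = 587 B
Efficiency = app / frame = 529 / 587 = 0.901193 = 90.1193% -> 90.12% (2 dp)

587, 90.12


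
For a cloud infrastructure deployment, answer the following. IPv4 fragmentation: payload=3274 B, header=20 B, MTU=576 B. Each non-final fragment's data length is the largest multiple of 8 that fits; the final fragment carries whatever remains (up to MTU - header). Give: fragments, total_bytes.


Max data per non-final fragment = floor((MTU - header)/8)*8 = floor((576 - 20)/8)*8 = floor(556/8)*8 = 552 B
Final fragment needs no 8-byte alignment: it can carry up to MTU - header = 556 B
Non-final fragments needed = ceil((payload - 556) / 552) = ceil(2718/552) = ceil(4.9239) = 5
Number of fragments = 5 + 1 = 6
Fragment sizes (data): 5 * 552 B + 514 B (last, 514 <= 556 OK)
Total bytes sent = payload + n_frags * header = 3274 + 6*20 = 3274 + 120 = 3394 B

6, 3394


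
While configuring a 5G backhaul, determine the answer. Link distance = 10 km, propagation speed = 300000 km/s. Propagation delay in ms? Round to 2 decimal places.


Given: distance = 10 km, speed = 300000 km/s
Delay = distance / speed = 10 / 300000 seconds
Delay in ms = 10 * 1000 / 300000
Delay = 0.0333 ms
Rounded to 2 dp = 0.03 ms

0.03


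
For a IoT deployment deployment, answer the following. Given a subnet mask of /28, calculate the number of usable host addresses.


Given: subnet mask /28
Host bits = 32 - 28 = 4
Total addresses = 2^4 = 16
Usable hosts = 16 - 2 (network + broadcast) = 14

14


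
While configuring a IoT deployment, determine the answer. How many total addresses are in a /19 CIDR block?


Given: CIDR prefix /19
Host bits = 32 - 19 = 13
Total addresses = 2^13 = 8192

8192


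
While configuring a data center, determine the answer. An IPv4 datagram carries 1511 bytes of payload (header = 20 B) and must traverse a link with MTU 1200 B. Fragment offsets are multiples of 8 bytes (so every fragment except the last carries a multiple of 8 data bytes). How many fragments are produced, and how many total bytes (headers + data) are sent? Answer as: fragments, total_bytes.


Max data per non-final fragment = floor((MTU - header)/8)*8 = floor((1200 - 20)/8)*8 = floor(1180/8)*8 = 1176 B
Final fragment needs no 8-byte alignment: it can carry up to MTU - header = 1180 B
Non-final fragments needed = ceil((payload - 1180) / 1176) = ceil(331/1176) = ceil(0.2815) = 1
Number of fragments = 1 + 1 = 2
Fragment sizes (data): 1 * 1176 B + 335 B (last, 335 <= 1180 OK)
Total bytes sent = payload + n_frags * header = 1511 + 2*20 = 1511 + 40 = 1551 B

2, 1551


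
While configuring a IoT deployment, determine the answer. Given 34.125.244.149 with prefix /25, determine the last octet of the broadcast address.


Given: IP = 34.125.244.149, prefix = /25
Host bits = 32 - 25 = 7
Network last octet = 149 AND mask = 128
Host part size = 2^7 - 1 = 127
Broadcast last octet = 128 OR 127 = 255

255


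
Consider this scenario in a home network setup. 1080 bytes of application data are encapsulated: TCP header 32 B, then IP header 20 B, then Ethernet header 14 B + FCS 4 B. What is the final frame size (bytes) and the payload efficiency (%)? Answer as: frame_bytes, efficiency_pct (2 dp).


TCP segment = 1080 + 32 = 1112 B
IP packet = 1112 + 20 = 1132 B
Ethernet frame = 1132 + 14 + 4 = 1150 B
Efficiency = app / frame = 1080 / 1150 = 0.939130 = 93.9130% -> 93.91% (2 dp)

1150, 93.91


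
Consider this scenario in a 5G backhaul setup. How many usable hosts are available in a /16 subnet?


Given: subnet mask /16
Host bits = 32 - 16 = 16
Total addresses = 2^16 = 65536
Usable hosts = 65536 - 2 (network + broadcast) = 65534

65534


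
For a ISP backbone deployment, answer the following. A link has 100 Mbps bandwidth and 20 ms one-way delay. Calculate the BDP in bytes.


Given: bandwidth = 100 Mbps, delay = 20 ms
BDP in bits = 100 * 10^6 * 20 / 1000
BDP in bits = 2000000
BDP in bytes = 2000000 / 8 = 250000

250000


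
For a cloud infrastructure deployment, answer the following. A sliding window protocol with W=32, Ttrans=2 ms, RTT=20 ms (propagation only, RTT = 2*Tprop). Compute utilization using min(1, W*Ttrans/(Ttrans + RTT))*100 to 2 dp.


Given: W = 32, Ttrans = 2 ms, RTT = 20 ms (= 2 * Tprop, Tprop = 10 ms)
Cycle time = Ttrans + RTT = 2 + 20 = 22 ms (first packet sent until its ACK returns)
W * Ttrans = 32 * 2 = 64 ms of sending per cycle
W * Ttrans / (Ttrans + RTT) = 64 / 22 = 2.909091
U = min(1, 2.909091) = 1.000000
U% = 100.00%

100.00


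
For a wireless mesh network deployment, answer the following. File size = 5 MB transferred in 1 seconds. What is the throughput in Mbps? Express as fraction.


Given: file = 5 MB, time = 1 s
File in Mb = 5 * 8 = 40 Mb
Throughput = 40 / 1 Mbps
Throughput = 40 Mbps

40


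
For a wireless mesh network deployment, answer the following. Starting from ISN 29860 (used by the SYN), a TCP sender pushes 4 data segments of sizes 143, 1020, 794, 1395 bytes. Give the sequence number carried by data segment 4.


The SYN occupies sequence number ISN = 29860, so the first data byte is ISN + 1 = 29861.
SEQ of data segment i = (ISN + 1) + sum of payload sizes of segments 1..i-1.
Segment 1: SEQ = 29861, payload = 143 bytes
Segment 2: SEQ = 30004, payload = 1020 bytes
Segment 3: SEQ = 31024, payload = 794 bytes
Segment 4: SEQ = 31818, payload = 1395 bytes
SEQ of segment 4 = 29861 + 143 + 1020 + 794 = 31818

31818


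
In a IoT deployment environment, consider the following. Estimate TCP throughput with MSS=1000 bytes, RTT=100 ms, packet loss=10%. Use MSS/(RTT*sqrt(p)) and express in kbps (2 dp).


Given: MSS = 1000 bytes, RTT = 100 ms, loss = 10%
RTT in seconds = 100 / 1000 = 0.1
Loss rate = 10% = 0.1
sqrt(loss) = sqrt(0.1) = 0.316227766017
Throughput (bytes/s) = 1000 / (0.1 * 0.316227766017) = 31622.7766
Throughput (kbps) = 31622.7766 * 8 / 1000 = 252.982213 -> 252.98 kbps (2 dp)

252.98


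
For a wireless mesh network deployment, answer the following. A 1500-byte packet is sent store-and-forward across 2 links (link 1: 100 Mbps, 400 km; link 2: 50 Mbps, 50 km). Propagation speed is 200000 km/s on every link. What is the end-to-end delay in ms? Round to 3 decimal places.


Packet = 1500 bytes = 12000 bits. Store-and-forward: sum (t_trans + t_prop) per link.
Link 1: t_trans = 12000/(100*10^6) s = 0.1200 ms; t_prop = 400/200000 s = 2.0000 ms; subtotal = 2.1200 ms
Link 2: t_trans = 12000/(50*10^6) s = 0.2400 ms; t_prop = 50/200000 s = 0.2500 ms; subtotal = 0.4900 ms
End-to-end = 2.1200 + 0.4900 = 2.6100 ms -> 2.610 ms (3 dp)

2.610


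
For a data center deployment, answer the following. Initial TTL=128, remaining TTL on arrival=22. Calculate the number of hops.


Given: initial TTL = 128, received TTL = 22
Hops = initial TTL - received TTL
Hops = 128 - 22 = 106

106


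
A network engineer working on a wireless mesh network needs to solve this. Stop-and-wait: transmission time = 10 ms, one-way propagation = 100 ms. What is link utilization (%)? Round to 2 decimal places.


Given: Ttrans = 10 ms, Tprop = 100 ms
RTT = 2 * Tprop = 2 * 100 = 200 ms
U = Ttrans / (Ttrans + RTT)
U = 10 / (10 + 200)
U = 10 / 210 = 0.047619
U% = 4.76%

4.76


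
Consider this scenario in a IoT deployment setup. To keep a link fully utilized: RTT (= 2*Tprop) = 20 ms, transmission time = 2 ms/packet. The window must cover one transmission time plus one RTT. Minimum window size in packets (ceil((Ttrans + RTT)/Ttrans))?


Given: Ttrans = 2 ms, RTT = 20 ms (= 2 * Tprop, Tprop = 10 ms)
Time until first ACK returns = Ttrans + RTT = 2 + 20 = 22 ms
Need W * Ttrans >= Ttrans + RTT  ->  W >= (Ttrans + RTT) / Ttrans
(Ttrans + RTT) / Ttrans = 22 / 2 = 11
W_min = ceil(11) = 11

11


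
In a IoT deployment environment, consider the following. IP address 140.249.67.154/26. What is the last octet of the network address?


Given: IP = 140.249.67.154, prefix = /26
Subnet mask = 255.255.255.192
Last octet of IP: 154
Last octet of mask: 192
Network last octet = 154 AND 192 = 128

128


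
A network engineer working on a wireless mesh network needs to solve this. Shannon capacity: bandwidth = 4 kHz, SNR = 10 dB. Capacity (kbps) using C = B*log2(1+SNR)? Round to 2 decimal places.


Given: B = 4 kHz, SNR = 10 dB
SNR linear = 10^(10/10) = 10
1 + SNR = 11
log2(11) = 3.4594316186
C = 4 * 1000 * 3.4594316186 = 13837.7265 bps
C = 13.837726 kbps -> 13.84 kbps (2 dp)

13.84


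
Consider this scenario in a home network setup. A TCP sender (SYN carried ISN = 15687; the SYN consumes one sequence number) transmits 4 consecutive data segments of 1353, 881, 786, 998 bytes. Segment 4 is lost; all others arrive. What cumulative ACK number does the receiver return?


SYN uses sequence number 15687; first data byte = ISN + 1 = 15688.
Segment 1: SEQ = 15688, len = 1353 B, covers [15688, 17040]
Segment 2: SEQ = 17041, len = 881 B, covers [17041, 17921]
Segment 3: SEQ = 17922, len = 786 B, covers [17922, 18707]
Segment 4: SEQ = 18708, len = 998 B, covers [18708, 19705] [LOST]
In-order data received: bytes [15688, 18707] (segments 1..3).
Segment 4 missing -> gap begins at byte 18708.
Cumulative ACK = next expected in-order byte = 15688 + 1353 + 881 + 786 = 18708

18708


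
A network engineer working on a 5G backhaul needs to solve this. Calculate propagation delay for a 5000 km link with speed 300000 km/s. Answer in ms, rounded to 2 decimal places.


Given: distance = 5000 km, speed = 300000 km/s
Delay = distance / speed = 5000 / 300000 seconds
Delay in ms = 5000 * 1000 / 300000
Delay = 16.6667 ms
Rounded to 2 dp = 16.67 ms

16.67


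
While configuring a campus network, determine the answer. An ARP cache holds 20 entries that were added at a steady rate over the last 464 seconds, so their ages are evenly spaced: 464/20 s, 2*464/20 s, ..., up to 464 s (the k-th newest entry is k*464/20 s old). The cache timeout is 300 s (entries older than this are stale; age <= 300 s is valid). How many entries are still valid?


Ages are k * 464/20 s for k = 1..20 (spacing = 23.2000 s).
Entry k is valid iff k * 464/20 <= 300 iff k <= 20 * 300 / 464 = 12.9310
n_valid = floor(12.9310) = 12
(n_stale = 20 - 12 = 8)

12


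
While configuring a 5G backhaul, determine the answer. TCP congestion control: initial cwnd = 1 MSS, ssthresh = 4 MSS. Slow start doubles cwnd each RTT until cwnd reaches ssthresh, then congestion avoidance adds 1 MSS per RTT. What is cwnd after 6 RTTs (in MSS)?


RTT 0: cwnd = 1 MSS (initial)
RTT 1: cwnd = 2 MSS (slow start, doubled)
RTT 2: cwnd = 4 MSS (slow start, doubled)
RTT 3: cwnd = 5 MSS (congestion avoidance, +1)
RTT 4: cwnd = 6 MSS (congestion avoidance, +1)
RTT 5: cwnd = 7 MSS (congestion avoidance, +1)
RTT 6: cwnd = 8 MSS (congestion avoidance, +1)

8


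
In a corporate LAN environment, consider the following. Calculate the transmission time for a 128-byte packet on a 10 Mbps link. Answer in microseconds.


Given: packet = 128 bytes, bandwidth = 10 Mbps
Packet in bits = 128 * 8 = 1024 bits
Bandwidth = 10 * 10^6 = 10000000 bps
Time = 1024 / 10000000 seconds
Time in us = 1024 * 10^6 / 10000000 = 102.4

102.4


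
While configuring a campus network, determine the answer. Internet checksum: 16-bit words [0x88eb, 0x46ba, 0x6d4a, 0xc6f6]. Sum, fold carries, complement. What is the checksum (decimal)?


Given words: [0x88eb, 0x46ba, 0x6d4a, 0xc6f6]
Step 1: Sum all words
Raw sum = 35051 + 18106 + 27978 + 50934 = 132069
Step 2: Fold carry: (997 + 2) = 999
One's complement = ~999 & 0xFFFF = 64536

64536


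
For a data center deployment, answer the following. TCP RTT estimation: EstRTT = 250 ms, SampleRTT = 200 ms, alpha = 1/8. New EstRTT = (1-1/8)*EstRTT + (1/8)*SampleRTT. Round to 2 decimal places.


Given: EstRTT = 250 ms, SampleRTT = 200 ms, alpha = 1/8
New EstRTT = (1 - alpha) * EstRTT + alpha * SampleRTT
(7/8) * 250 = 218.75
(1/8) * 200 = 25
New EstRTT = 218.75 + 25 = 243.75 ms -> 243.75 ms (2 dp)

243.75


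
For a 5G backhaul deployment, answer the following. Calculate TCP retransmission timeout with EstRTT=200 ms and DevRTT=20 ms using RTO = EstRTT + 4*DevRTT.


Given: EstRTT = 200 ms, DevRTT = 20 ms
Timeout = EstRTT + 4 * DevRTT
4 * DevRTT = 4 * 20 = 80
Timeout = 200 + 80 = 280 ms

280


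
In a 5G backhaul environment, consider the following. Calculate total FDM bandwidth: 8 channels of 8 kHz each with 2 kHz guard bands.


Given: 8 channels, 8 kHz each, guard = 2 kHz
Channel bandwidth = 8 * 8 = 64 kHz
Guard bands = 7 gaps * 2 kHz = 14 kHz
Total = 64 + 14 = 78 kHz

78


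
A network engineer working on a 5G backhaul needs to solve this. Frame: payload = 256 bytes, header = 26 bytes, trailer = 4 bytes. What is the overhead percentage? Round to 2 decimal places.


Given: payload = 256 B, header = 26 B, trailer = 4 B
Overhead bytes = header + trailer = 26 + 4 = 30
Total frame = payload + overhead = 256 + 30 = 286
Overhead % = 30 / 286 * 100 = 10.4895% -> 10.49% (2 dp)

10.49


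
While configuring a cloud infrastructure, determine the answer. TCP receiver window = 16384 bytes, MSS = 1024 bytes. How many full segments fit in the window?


Given: RWND = 16384 bytes, MSS = 1024 bytes
Full segments = floor(RWND / MSS)
Full segments = floor(16384 / 1024)
Full segments = floor(16.0) = 16

16


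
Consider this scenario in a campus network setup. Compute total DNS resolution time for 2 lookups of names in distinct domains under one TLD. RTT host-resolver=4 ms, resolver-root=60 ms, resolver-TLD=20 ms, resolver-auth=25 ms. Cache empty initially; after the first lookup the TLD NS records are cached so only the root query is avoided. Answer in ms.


Lookup 1 (cold cache): local + root + TLD + auth = 4 + 60 + 20 + 25 = 109 ms
Lookups 2..2 (TLD NS cached -> skip root; new domain -> still ask TLD and auth): local + TLD + auth = 4 + 20 + 25 = 49 ms each
Remaining 1 lookups: 1 * 49 = 49 ms
Total = 109 + 49 = 158 ms

158


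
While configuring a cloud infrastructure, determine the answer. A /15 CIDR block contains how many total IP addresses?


Given: CIDR prefix /15
Host bits = 32 - 15 = 17
Total addresses = 2^17 = 131072

131072


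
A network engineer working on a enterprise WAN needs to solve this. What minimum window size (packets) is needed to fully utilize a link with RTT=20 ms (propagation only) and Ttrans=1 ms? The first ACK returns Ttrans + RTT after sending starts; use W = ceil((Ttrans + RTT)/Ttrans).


Given: Ttrans = 1 ms, RTT = 20 ms (= 2 * Tprop, Tprop = 10 ms)
Time until first ACK returns = Ttrans + RTT = 1 + 20 = 21 ms
Need W * Ttrans >= Ttrans + RTT  ->  W >= (Ttrans + RTT) / Ttrans
(Ttrans + RTT) / Ttrans = 21 / 1 = 21
W_min = ceil(21) = 21

21


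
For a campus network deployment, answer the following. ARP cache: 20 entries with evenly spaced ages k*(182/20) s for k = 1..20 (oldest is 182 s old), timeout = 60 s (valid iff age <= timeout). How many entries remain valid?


Ages are k * 182/20 s for k = 1..20 (spacing = 9.1000 s).
Entry k is valid iff k * 182/20 <= 60 iff k <= 20 * 60 / 182 = 6.5934
n_valid = floor(6.5934) = 6
(n_stale = 20 - 6 = 14)

6


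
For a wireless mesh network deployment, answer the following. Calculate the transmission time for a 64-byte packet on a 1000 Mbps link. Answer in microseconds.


Given: packet = 64 bytes, bandwidth = 1000 Mbps
Packet in bits = 64 * 8 = 512 bits
Bandwidth = 1000 * 10^6 = 1000000000 bps
Time = 512 / 1000000000 seconds
Time in us = 512 * 10^6 / 1000000000 = 0.512

0.512


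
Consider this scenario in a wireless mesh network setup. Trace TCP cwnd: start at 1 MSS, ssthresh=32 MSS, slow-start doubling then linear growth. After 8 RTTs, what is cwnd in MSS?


RTT 0: cwnd = 1 MSS (initial)
RTT 1: cwnd = 2 MSS (slow start, doubled)
RTT 2: cwnd = 4 MSS (slow start, doubled)
RTT 3: cwnd = 8 MSS (slow start, doubled)
RTT 4: cwnd = 16 MSS (slow start, doubled)
RTT 5: cwnd = 32 MSS (slow start, doubled)
RTT 6: cwnd = 33 MSS (congestion avoidance, +1)
RTT 7: cwnd = 34 MSS (congestion avoidance, +1)
RTT 8: cwnd = 35 MSS (congestion avoidance, +1)

35


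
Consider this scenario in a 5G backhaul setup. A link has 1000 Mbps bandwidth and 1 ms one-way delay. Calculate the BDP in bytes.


Given: bandwidth = 1000 Mbps, delay = 1 ms
BDP in bits = 1000 * 10^6 * 1 / 1000
BDP in bits = 1000000
BDP in bytes = 1000000 / 8 = 125000

125000


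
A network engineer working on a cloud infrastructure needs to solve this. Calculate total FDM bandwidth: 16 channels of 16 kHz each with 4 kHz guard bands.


Given: 16 channels, 16 kHz each, guard = 4 kHz
Channel bandwidth = 16 * 16 = 256 kHz
Guard bands = 15 gaps * 4 kHz = 60 kHz
Total = 256 + 60 = 316 kHz

316


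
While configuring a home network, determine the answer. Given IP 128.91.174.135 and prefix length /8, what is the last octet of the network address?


Given: IP = 128.91.174.135, prefix = /8
Subnet mask = 255.0.0.0
Last octet of IP: 135
Last octet of mask: 0
Network last octet = 135 AND 0 = 0

0


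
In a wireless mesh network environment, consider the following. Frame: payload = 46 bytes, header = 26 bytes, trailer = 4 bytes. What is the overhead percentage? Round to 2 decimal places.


Given: payload = 46 B, header = 26 B, trailer = 4 B
Overhead bytes = header + trailer = 26 + 4 = 30
Total frame = payload + overhead = 46 + 30 = 76
Overhead % = 30 / 76 * 100 = 39.4737% -> 39.47% (2 dp)

39.47


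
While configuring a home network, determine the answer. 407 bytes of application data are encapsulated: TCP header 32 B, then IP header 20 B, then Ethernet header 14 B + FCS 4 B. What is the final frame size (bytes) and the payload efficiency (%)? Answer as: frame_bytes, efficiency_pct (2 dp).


TCP segment = 407 + 32 = 439 B
IP packet = 439 + 20 = 459 B
Ethernet frame = 459 + 14 + 4 = 477 B
Efficiency = app / frame = 407 / 477 = 0.853249 = 85.3249% -> 85.32% (2 dp)

477, 85.32


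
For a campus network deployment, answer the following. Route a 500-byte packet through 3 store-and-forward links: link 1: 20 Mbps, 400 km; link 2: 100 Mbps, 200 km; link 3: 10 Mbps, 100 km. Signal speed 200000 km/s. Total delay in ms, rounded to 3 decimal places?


Packet = 500 bytes = 4000 bits. Store-and-forward: sum (t_trans + t_prop) per link.
Link 1: t_trans = 4000/(20*10^6) s = 0.2000 ms; t_prop = 400/200000 s = 2.0000 ms; subtotal = 2.2000 ms
Link 2: t_trans = 4000/(100*10^6) s = 0.0400 ms; t_prop = 200/200000 s = 1.0000 ms; subtotal = 1.0400 ms
Link 3: t_trans = 4000/(10*10^6) s = 0.4000 ms; t_prop = 100/200000 s = 0.5000 ms; subtotal = 0.9000 ms
End-to-end = 2.2000 + 1.0400 + 0.9000 = 4.1400 ms -> 4.140 ms (3 dp)

4.140


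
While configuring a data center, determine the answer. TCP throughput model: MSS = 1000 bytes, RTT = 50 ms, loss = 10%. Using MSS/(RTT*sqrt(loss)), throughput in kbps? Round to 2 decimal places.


Given: MSS = 1000 bytes, RTT = 50 ms, loss = 10%
RTT in seconds = 50 / 1000 = 0.05
Loss rate = 10% = 0.1
sqrt(loss) = sqrt(0.1) = 0.316227766017
Throughput (bytes/s) = 1000 / (0.05 * 0.316227766017) = 63245.5532
Throughput (kbps) = 63245.5532 * 8 / 1000 = 505.964426 -> 505.96 kbps (2 dp)

505.96


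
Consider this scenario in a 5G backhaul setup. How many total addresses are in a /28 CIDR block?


Given: CIDR prefix /28
Host bits = 32 - 28 = 4
Total addresses = 2^4 = 16

16


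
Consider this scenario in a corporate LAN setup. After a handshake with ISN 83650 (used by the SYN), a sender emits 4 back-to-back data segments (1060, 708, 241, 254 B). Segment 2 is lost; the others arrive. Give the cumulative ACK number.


SYN uses sequence number 83650; first data byte = ISN + 1 = 83651.
Segment 1: SEQ = 83651, len = 1060 B, covers [83651, 84710]
Segment 2: SEQ = 84711, len = 708 B, covers [84711, 85418] [LOST]
Segment 3: SEQ = 85419, len = 241 B, covers [85419, 85659]
Segment 4: SEQ = 85660, len = 254 B, covers [85660, 85913]
In-order data received: bytes [83651, 84710] (segments 1..1).
Segment 2 missing -> gap begins at byte 84711; later segments buffered out of order.
Cumulative ACK = next expected in-order byte = 83651 + 1060 = 84711

84711


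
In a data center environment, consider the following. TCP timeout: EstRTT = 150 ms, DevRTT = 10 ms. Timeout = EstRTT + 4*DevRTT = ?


Given: EstRTT = 150 ms, DevRTT = 10 ms
Timeout = EstRTT + 4 * DevRTT
4 * DevRTT = 4 * 10 = 40
Timeout = 150 + 40 = 190 ms

190


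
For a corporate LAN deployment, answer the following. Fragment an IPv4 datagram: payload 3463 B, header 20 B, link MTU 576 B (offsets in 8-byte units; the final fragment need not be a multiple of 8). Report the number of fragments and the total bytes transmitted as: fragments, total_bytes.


Max data per non-final fragment = floor((MTU - header)/8)*8 = floor((576 - 20)/8)*8 = floor(556/8)*8 = 552 B
Final fragment needs no 8-byte alignment: it can carry up to MTU - header = 556 B
Non-final fragments needed = ceil((payload - 556) / 552) = ceil(2907/552) = ceil(5.2663) = 6
Number of fragments = 6 + 1 = 7
Fragment sizes (data): 6 * 552 B + 151 B (last, 151 <= 556 OK)
Total bytes sent = payload + n_frags * header = 3463 + 7*20 = 3463 + 140 = 3603 B

7, 3603


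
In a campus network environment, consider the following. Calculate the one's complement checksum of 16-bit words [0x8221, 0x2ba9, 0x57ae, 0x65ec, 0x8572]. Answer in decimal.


Given words: [0x8221, 0x2ba9, 0x57ae, 0x65ec, 0x8572]
Step 1: Sum all words
Raw sum = 33313 + 11177 + 22446 + 26092 + 34162 = 127190
Step 2: Fold carry: (61654 + 1) = 61655
One's complement = ~61655 & 0xFFFF = 3880

3880


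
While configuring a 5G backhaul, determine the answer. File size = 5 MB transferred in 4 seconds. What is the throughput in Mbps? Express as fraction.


Given: file = 5 MB, time = 4 s
File in Mb = 5 * 8 = 40 Mb
Throughput = 40 / 4 Mbps
Throughput = 10 Mbps

10


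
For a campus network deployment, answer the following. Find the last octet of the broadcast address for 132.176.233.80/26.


Given: IP = 132.176.233.80, prefix = /26
Host bits = 32 - 26 = 6
Network last octet = 80 AND mask = 64
Host part size = 2^6 - 1 = 63
Broadcast last octet = 64 OR 63 = 127

127


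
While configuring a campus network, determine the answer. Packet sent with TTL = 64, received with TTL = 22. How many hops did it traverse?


Given: initial TTL = 64, received TTL = 22
Hops = initial TTL - received TTL
Hops = 64 - 22 = 42

42


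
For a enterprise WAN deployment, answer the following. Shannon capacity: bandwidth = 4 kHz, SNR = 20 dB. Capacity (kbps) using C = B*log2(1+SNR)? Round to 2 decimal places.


Given: B = 4 kHz, SNR = 20 dB
SNR linear = 10^(20/10) = 100
1 + SNR = 101
log2(101) = 6.6582114828
C = 4 * 1000 * 6.6582114828 = 26632.8459 bps
C = 26.632846 kbps -> 26.63 kbps (2 dp)

26.63


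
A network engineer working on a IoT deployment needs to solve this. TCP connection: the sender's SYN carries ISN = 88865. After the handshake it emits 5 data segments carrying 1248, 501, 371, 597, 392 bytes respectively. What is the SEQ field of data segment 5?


The SYN occupies sequence number ISN = 88865, so the first data byte is ISN + 1 = 88866.
SEQ of data segment i = (ISN + 1) + sum of payload sizes of segments 1..i-1.
Segment 1: SEQ = 88866, payload = 1248 bytes
Segment 2: SEQ = 90114, payload = 501 bytes
Segment 3: SEQ = 90615, payload = 371 bytes
Segment 4: SEQ = 90986, payload = 597 bytes
Segment 5: SEQ = 91583, payload = 392 bytes
SEQ of segment 5 = 88866 + 1248 + 501 + 371 + 597 = 91583

91583


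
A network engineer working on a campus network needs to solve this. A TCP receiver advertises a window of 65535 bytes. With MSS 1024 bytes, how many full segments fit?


Given: RWND = 65535 bytes, MSS = 1024 bytes
Full segments = floor(RWND / MSS)
Full segments = floor(65535 / 1024)
Full segments = floor(63.999) = 63

63


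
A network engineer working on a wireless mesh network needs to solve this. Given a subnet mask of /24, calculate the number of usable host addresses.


Given: subnet mask /24
Host bits = 32 - 24 = 8
Total addresses = 2^8 = 256
Usable hosts = 256 - 2 (network + broadcast) = 254

254


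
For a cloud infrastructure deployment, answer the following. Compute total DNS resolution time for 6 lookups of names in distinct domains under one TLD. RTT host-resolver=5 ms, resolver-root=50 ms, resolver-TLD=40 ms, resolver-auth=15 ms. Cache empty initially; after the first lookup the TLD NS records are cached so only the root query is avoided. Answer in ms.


Lookup 1 (cold cache): local + root + TLD + auth = 5 + 50 + 40 + 15 = 110 ms
Lookups 2..6 (TLD NS cached -> skip root; new domain -> still ask TLD and auth): local + TLD + auth = 5 + 40 + 15 = 60 ms each
Remaining 5 lookups: 5 * 60 = 300 ms
Total = 110 + 300 = 410 ms

410
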